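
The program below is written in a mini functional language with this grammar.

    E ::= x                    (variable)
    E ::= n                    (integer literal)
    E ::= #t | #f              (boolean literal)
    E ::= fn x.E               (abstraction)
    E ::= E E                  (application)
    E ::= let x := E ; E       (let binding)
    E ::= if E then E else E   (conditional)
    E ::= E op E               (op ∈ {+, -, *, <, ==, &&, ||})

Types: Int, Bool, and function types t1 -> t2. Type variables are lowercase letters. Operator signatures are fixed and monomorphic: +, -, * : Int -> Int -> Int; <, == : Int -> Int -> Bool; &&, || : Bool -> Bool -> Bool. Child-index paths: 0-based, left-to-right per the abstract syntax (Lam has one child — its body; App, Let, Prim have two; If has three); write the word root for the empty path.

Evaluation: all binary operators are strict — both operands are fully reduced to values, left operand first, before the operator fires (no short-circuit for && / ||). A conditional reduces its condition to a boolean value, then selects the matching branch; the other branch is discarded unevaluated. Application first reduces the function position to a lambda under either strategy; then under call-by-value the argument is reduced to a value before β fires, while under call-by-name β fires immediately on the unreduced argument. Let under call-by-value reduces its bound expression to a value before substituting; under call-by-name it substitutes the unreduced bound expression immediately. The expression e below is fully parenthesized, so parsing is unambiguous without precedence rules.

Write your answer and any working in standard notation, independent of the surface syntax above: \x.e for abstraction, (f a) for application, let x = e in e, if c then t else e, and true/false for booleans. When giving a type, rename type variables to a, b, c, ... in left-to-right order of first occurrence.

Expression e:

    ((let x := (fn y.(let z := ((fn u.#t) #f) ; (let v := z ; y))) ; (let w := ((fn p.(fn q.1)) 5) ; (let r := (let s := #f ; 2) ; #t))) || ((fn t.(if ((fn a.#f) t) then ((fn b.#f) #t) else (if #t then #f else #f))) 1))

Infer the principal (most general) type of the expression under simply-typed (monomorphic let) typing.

Working:
\u._ : b -> Bool
  unify b -> Bool ~ Bool -> c
  unify b ~ Bool
  unify Bool ~ c
_ _ : Bool
let z : Bool
z : Bool
let v : Bool
y : a
\y._ : a -> a
let x : a -> a
\q._ : e -> Int
\p._ : d -> e -> Int
  unify d -> e -> Int ~ Int -> f
  unify d ~ Int
  unify e -> Int ~ f
_ _ : e -> Int
let w : e -> Int
let s : Bool
let r : Int
  unify Bool ~ Bool
\a._ : h -> Bool
t : g
  unify h -> Bool ~ g -> i
  unify h ~ g
  unify Bool ~ i
_ _ : Bool
  unify Bool ~ Bool
\b._ : j -> Bool
  unify j -> Bool ~ Bool -> k
  unify j ~ Bool
  unify Bool ~ k
_ _ : Bool
  unify Bool ~ Bool
  unify Bool ~ Bool
  unify Bool ~ Bool
\t._ : g -> Bool
  unify g -> Bool ~ Int -> l
  unify g ~ Int
  unify Bool ~ l
_ _ : Bool
  unify Bool ~ Bool

Answer: Bool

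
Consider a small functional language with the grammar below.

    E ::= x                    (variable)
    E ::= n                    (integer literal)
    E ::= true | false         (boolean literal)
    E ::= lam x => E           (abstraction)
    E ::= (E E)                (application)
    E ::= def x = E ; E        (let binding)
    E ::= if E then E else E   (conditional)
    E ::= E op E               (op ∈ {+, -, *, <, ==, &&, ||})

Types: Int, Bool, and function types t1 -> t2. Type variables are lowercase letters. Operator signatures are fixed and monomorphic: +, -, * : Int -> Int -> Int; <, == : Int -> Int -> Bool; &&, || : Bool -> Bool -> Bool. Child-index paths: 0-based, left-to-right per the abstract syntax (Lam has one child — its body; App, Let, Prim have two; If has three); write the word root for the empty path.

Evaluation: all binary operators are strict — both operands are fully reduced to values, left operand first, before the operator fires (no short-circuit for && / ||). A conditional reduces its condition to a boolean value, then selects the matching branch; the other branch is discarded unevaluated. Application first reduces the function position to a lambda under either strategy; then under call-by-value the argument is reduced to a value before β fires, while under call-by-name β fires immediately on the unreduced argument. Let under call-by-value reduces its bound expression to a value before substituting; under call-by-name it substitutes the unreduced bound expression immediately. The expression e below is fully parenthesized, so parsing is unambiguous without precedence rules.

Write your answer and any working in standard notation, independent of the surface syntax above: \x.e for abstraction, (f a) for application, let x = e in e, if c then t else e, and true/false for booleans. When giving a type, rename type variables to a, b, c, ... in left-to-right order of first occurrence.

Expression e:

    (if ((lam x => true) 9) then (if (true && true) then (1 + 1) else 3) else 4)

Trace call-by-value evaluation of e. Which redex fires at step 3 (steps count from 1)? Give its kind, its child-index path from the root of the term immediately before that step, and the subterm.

Trace:
step 0: (if ((\x.true) 9) then (if (true && true) then (1 + 1) else 3) else 4)
step 1: [beta@0] (if true then (if (true && true) then (1 + 1) else 3) else 4)
step 2: [if@root] (if (true && true) then (1 + 1) else 3)
step 3: [delta@0] (if true then (1 + 1) else 3)

Answer: delta at 0 : (true && true)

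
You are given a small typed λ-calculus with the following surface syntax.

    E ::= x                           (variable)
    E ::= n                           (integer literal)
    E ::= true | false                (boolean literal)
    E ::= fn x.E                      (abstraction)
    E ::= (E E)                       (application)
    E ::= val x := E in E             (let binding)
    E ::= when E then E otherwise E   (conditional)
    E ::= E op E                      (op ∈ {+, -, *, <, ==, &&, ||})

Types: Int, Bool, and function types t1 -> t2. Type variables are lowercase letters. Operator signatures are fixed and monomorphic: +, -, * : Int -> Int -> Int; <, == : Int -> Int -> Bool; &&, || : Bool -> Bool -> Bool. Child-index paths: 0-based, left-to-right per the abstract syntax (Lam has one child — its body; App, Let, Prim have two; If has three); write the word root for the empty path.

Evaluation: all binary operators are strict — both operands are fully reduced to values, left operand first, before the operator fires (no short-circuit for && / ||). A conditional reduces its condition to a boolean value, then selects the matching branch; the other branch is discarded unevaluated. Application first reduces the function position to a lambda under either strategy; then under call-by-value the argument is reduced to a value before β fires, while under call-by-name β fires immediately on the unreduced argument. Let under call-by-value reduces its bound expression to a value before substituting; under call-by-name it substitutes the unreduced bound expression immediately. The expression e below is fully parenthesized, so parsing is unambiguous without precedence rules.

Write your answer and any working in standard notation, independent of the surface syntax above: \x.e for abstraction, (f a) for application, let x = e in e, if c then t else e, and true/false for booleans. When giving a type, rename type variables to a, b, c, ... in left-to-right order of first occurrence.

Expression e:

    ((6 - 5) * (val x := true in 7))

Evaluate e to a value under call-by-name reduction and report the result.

Answer: 7

Derivation:
step 0: ((6 - 5) * (let x = true in 7))
step 1: [delta@0] (1 * (let x = true in 7))
step 2: [let@1] (1 * 7)
step 3: [delta@root] 7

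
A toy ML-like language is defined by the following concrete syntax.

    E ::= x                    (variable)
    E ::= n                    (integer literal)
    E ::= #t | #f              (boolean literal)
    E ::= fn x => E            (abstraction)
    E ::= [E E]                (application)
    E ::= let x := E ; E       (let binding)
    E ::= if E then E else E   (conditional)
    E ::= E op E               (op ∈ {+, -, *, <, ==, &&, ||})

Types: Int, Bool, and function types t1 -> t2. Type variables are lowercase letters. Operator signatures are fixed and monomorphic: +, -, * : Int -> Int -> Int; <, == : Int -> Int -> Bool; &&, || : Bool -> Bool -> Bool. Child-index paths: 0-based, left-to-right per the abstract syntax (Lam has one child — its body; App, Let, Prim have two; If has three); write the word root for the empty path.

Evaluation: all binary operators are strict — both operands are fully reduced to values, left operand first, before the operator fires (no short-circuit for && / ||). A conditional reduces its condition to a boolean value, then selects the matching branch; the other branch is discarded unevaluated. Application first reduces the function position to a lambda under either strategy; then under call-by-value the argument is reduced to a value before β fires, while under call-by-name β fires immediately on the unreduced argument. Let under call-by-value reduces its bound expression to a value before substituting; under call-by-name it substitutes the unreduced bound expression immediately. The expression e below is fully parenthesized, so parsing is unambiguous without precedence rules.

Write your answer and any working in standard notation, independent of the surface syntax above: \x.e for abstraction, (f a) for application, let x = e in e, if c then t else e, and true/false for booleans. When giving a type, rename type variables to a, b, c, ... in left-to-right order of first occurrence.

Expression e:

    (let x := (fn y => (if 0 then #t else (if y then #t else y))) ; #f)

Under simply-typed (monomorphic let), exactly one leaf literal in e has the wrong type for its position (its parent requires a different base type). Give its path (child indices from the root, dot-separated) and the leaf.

Answer: 0.0.0 : 0

Trace:
  unify Int ~ Bool
  FAIL: mismatch Int ~ Bool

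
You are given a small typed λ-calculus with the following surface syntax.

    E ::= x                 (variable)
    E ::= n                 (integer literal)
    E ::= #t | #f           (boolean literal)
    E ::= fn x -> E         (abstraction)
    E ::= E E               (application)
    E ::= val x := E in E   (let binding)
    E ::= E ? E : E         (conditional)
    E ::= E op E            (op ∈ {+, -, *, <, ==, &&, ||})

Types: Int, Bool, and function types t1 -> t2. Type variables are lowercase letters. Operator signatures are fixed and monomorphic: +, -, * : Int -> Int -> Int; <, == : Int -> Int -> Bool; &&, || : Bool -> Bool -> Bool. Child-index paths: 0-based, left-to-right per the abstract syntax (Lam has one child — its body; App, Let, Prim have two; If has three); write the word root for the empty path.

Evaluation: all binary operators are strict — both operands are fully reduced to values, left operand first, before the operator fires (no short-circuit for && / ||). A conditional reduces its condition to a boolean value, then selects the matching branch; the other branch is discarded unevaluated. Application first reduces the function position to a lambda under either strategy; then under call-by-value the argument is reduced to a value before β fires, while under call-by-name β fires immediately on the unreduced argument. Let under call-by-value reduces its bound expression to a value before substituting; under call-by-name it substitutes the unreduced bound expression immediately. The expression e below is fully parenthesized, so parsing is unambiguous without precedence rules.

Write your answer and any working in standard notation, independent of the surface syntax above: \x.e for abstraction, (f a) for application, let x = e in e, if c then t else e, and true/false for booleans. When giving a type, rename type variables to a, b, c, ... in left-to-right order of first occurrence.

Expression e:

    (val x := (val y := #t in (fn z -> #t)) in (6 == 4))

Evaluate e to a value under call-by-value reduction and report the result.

Working:
step 0: (let x = (let y = true in (\z.true)) in (6 == 4))
step 1: [let@0] (let x = (\z.true) in (6 == 4))
step 2: [let@root] (6 == 4)
step 3: [delta@root] false

Answer: false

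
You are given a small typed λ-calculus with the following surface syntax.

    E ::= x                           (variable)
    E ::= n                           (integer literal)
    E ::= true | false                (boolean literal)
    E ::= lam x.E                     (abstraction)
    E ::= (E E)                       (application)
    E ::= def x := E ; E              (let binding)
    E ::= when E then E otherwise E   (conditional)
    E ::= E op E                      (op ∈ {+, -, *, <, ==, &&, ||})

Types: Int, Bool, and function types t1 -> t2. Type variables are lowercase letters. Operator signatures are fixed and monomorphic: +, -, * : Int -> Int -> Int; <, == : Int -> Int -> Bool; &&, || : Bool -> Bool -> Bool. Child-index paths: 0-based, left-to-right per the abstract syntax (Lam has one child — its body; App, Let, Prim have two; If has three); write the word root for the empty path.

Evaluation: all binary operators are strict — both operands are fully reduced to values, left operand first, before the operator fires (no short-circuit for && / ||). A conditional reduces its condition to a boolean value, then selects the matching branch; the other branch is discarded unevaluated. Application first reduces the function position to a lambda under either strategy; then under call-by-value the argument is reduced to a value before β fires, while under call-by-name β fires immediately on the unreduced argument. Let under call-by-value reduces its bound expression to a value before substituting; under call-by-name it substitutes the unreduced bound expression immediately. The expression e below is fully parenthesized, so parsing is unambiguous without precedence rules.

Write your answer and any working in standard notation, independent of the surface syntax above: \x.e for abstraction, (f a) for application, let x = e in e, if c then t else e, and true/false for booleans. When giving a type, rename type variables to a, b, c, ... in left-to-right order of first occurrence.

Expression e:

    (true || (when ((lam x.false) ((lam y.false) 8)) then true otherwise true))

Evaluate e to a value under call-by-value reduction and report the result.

Trace:
step 0: (true || (if ((\x.false) ((\y.false) 8)) then true else true))
step 1: [beta@1.0.1] (true || (if ((\x.false) false) then true else true))
step 2: [beta@1.0] (true || (if false then true else true))
step 3: [if@1] (true || true)
step 4: [delta@root] true

Answer: true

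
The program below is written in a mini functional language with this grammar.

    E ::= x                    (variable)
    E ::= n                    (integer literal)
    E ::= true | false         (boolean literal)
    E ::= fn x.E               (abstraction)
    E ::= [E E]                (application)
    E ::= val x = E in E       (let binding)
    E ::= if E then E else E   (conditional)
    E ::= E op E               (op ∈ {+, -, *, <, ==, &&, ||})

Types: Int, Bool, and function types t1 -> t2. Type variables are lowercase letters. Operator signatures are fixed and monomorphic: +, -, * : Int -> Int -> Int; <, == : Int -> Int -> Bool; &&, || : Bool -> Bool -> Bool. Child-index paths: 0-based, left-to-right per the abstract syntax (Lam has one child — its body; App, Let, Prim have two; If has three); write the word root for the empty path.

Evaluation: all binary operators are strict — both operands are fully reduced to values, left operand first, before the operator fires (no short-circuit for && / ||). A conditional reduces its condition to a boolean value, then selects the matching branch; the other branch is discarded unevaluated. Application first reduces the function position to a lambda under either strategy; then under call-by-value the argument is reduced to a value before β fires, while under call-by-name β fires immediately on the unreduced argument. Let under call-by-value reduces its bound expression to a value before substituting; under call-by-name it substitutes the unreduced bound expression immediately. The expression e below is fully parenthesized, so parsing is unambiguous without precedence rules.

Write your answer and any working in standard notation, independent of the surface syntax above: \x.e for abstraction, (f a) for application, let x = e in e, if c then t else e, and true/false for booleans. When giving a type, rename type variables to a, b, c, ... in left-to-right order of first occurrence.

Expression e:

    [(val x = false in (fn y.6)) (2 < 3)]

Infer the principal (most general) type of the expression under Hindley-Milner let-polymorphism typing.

Answer: Int

Trace:
let x : Bool
\y._ : a -> Int
  unify Int ~ Int
  unify Int ~ Int
  unify a -> Int ~ Bool -> b
  unify a ~ Bool
  unify Int ~ b
_ _ : Int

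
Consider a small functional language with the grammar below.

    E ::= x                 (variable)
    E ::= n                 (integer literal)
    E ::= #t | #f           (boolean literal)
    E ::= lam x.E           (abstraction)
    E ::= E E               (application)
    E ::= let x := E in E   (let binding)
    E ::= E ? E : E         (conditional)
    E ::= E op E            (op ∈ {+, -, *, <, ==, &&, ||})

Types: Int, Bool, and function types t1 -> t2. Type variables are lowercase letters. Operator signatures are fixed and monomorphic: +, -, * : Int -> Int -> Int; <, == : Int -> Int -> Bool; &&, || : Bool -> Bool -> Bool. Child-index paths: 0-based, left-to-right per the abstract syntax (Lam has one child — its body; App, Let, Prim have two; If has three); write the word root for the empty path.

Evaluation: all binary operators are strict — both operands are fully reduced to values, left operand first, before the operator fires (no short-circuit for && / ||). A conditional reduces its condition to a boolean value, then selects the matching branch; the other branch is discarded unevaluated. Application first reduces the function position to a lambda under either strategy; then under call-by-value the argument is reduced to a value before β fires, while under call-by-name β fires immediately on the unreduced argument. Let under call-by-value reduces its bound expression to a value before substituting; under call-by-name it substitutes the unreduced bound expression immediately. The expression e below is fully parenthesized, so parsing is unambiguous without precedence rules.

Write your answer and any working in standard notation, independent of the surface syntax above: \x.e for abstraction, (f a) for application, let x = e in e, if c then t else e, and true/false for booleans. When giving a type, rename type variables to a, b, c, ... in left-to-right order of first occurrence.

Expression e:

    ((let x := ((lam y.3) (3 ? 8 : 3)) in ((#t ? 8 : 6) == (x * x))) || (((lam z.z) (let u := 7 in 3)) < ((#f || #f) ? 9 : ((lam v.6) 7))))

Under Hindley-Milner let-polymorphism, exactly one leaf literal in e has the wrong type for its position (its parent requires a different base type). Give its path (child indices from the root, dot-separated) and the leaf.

Trace:
\y._ : a -> Int
  unify Int ~ Bool
  FAIL: mismatch Int ~ Bool

Answer: 0.0.1.0 : 3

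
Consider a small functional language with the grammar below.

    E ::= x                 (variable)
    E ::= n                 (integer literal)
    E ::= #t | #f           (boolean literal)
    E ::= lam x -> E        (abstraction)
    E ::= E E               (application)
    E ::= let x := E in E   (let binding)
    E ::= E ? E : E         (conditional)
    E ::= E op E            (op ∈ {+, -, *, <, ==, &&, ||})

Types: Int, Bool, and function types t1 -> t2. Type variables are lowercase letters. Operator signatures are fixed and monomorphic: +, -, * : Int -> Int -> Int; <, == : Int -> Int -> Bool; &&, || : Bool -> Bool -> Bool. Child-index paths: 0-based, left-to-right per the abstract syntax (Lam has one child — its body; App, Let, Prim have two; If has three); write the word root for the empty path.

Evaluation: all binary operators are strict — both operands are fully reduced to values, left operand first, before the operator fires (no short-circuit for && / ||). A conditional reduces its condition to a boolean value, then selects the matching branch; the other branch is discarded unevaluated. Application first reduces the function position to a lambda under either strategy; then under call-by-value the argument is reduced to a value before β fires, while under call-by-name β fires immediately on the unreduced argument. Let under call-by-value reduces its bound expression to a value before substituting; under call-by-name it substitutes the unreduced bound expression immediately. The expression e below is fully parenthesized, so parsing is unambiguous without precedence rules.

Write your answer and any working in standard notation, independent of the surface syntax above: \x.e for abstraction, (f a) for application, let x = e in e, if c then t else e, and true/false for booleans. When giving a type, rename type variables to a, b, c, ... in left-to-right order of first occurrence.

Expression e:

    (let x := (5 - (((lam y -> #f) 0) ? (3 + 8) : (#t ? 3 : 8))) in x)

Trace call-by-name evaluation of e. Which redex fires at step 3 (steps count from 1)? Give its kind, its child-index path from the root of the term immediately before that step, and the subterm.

Derivation:
step 0: (let x = (5 - (if ((\y.false) 0) then (3 + 8) else (if true then 3 else 8))) in x)
step 1: [let@root] (5 - (if ((\y.false) 0) then (3 + 8) else (if true then 3 else 8)))
step 2: [beta@1.0] (5 - (if false then (3 + 8) else (if true then 3 else 8)))
step 3: [if@1] (5 - (if true then 3 else 8))

Answer: if at 1 : (if false then (3 + 8) else (if true then 3 else 8))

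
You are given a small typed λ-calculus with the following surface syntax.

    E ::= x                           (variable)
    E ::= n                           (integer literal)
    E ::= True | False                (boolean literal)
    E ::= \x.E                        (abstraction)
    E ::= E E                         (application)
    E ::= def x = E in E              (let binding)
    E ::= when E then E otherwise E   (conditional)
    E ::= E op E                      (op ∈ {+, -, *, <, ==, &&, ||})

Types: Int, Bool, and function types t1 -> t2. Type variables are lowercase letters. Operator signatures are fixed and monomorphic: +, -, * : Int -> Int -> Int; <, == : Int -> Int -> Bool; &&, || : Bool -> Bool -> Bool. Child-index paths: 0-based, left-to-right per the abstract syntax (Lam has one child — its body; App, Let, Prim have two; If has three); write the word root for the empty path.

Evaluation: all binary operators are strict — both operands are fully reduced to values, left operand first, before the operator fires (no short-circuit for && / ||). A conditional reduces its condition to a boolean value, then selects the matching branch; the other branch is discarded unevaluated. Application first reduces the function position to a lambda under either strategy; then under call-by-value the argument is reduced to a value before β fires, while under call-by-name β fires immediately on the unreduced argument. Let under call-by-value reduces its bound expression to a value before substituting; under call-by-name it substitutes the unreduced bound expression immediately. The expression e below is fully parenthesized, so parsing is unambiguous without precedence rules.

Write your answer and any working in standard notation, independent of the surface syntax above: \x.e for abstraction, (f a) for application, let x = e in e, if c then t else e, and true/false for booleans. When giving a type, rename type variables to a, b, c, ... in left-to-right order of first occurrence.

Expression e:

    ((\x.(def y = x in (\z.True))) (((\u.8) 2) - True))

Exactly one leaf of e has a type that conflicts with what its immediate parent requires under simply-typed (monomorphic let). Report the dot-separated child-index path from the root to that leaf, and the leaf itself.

Answer: 1.1 : true

Working:
x : a
let y : a
\z._ : b -> Bool
\x._ : a -> b -> Bool
\u._ : c -> Int
  unify c -> Int ~ Int -> d
  unify c ~ Int
  unify Int ~ d
_ _ : Int
  unify Int ~ Int
  unify Bool ~ Int
  FAIL: mismatch Bool ~ Int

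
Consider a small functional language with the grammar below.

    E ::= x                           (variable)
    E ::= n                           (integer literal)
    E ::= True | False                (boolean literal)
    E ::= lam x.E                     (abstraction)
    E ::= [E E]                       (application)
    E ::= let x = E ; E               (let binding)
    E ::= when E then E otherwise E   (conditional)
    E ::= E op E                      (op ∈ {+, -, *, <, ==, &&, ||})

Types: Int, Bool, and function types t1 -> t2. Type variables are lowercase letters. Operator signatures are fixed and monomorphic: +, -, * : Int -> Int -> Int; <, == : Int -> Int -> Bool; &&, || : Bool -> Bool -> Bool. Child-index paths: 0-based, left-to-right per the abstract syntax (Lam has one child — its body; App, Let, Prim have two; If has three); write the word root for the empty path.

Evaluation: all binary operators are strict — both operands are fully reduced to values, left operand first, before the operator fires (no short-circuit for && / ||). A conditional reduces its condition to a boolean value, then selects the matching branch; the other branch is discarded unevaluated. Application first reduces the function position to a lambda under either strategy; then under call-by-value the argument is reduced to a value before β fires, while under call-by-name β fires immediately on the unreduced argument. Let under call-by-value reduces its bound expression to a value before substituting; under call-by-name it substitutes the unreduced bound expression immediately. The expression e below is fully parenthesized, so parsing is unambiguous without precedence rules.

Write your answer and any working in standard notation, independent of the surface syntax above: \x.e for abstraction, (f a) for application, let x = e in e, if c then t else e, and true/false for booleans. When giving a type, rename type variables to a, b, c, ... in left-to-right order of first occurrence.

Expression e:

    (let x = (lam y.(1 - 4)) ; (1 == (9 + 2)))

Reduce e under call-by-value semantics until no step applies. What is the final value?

Derivation:
step 0: (let x = (\y.(1 - 4)) in (1 == (9 + 2)))
step 1: [let@root] (1 == (9 + 2))
step 2: [delta@1] (1 == 11)
step 3: [delta@root] false

Answer: false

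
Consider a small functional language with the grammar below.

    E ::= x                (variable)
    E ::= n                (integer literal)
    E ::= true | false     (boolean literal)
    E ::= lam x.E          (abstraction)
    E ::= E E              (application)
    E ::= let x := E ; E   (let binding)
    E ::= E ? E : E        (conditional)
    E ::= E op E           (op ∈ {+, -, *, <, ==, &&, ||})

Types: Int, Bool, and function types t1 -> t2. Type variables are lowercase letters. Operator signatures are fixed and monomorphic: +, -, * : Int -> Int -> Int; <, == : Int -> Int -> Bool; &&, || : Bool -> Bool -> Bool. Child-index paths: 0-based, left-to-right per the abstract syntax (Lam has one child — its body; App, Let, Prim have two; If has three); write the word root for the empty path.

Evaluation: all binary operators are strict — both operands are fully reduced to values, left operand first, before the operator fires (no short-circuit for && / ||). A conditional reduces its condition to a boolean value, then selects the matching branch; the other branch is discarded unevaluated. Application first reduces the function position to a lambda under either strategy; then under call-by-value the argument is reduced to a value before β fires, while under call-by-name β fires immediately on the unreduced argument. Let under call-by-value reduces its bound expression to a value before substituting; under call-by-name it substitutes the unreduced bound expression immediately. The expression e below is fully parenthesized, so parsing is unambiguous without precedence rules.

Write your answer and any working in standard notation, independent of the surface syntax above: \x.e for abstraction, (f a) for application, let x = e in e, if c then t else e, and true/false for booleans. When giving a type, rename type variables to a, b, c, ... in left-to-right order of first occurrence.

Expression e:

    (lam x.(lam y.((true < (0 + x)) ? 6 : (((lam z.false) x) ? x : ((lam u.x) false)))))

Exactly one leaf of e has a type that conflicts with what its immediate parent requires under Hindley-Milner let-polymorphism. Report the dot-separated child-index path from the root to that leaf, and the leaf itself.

Answer: 0.0.0.0 : true

Working:
  unify Bool ~ Int
  FAIL: mismatch Bool ~ Int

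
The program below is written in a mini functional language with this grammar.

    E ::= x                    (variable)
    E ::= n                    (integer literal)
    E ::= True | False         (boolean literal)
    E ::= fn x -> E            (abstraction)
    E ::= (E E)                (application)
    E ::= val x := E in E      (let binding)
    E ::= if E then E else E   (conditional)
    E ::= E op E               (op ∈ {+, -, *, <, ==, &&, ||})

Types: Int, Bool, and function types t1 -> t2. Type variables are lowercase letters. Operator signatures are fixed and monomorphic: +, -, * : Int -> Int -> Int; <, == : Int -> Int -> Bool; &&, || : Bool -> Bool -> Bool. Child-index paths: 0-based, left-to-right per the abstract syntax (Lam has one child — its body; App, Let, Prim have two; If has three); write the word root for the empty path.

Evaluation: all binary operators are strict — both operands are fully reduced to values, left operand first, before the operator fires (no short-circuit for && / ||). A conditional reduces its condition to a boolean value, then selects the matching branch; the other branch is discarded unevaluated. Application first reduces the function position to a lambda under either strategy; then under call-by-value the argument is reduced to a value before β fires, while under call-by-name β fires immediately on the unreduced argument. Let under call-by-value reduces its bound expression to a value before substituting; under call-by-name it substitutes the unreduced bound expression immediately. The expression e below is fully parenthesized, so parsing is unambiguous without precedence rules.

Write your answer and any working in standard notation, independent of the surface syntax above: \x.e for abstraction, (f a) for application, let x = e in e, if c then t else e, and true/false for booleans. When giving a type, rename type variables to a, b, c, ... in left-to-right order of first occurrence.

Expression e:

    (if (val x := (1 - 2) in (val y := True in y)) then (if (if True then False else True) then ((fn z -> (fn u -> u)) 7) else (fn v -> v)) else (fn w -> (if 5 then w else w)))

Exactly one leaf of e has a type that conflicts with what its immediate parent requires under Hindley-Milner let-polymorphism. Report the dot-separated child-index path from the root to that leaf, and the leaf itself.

Answer: 2.0.0 : 5

Working:
  unify Int ~ Int
  unify Int ~ Int
let x : Int
let y : Bool
y : Bool
  unify Bool ~ Bool
  unify Bool ~ Bool
  unify Bool ~ Bool
  unify Bool ~ Bool
u : b
\u._ : b -> b
\z._ : a -> b -> b
  unify a -> b -> b ~ Int -> c
  unify a ~ Int
  unify b -> b ~ c
_ _ : b -> b
v : d
\v._ : d -> d
  unify b -> b ~ d -> d
  unify b ~ d
  unify d ~ d
  unify Int ~ Bool
  FAIL: mismatch Int ~ Bool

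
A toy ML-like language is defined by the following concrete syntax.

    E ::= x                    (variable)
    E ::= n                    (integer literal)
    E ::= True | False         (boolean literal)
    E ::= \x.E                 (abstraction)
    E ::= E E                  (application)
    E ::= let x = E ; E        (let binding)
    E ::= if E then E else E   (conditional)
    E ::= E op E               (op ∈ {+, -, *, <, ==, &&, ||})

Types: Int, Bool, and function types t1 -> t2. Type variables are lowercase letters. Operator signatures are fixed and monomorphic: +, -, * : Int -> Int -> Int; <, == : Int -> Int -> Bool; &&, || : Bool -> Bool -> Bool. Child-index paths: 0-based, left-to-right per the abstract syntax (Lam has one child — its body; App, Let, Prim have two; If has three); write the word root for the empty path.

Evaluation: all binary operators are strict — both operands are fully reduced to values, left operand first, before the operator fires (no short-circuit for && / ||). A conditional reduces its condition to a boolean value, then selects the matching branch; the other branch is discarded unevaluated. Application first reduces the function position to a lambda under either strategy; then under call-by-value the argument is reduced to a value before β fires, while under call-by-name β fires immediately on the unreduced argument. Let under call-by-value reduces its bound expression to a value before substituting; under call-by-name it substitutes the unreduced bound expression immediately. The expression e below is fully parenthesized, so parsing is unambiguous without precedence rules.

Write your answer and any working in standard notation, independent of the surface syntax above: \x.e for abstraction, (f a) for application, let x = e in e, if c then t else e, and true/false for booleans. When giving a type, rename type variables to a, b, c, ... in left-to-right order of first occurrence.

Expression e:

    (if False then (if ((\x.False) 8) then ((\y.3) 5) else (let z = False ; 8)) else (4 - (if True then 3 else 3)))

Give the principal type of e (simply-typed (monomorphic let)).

Answer: Int

Derivation:
  unify Bool ~ Bool
\x._ : a -> Bool
  unify a -> Bool ~ Int -> b
  unify a ~ Int
  unify Bool ~ b
_ _ : Bool
  unify Bool ~ Bool
\y._ : c -> Int
  unify c -> Int ~ Int -> d
  unify c ~ Int
  unify Int ~ d
_ _ : Int
let z : Bool
  unify Int ~ Int
  unify Int ~ Int
  unify Bool ~ Bool
  unify Int ~ Int
  unify Int ~ Int
  unify Int ~ Int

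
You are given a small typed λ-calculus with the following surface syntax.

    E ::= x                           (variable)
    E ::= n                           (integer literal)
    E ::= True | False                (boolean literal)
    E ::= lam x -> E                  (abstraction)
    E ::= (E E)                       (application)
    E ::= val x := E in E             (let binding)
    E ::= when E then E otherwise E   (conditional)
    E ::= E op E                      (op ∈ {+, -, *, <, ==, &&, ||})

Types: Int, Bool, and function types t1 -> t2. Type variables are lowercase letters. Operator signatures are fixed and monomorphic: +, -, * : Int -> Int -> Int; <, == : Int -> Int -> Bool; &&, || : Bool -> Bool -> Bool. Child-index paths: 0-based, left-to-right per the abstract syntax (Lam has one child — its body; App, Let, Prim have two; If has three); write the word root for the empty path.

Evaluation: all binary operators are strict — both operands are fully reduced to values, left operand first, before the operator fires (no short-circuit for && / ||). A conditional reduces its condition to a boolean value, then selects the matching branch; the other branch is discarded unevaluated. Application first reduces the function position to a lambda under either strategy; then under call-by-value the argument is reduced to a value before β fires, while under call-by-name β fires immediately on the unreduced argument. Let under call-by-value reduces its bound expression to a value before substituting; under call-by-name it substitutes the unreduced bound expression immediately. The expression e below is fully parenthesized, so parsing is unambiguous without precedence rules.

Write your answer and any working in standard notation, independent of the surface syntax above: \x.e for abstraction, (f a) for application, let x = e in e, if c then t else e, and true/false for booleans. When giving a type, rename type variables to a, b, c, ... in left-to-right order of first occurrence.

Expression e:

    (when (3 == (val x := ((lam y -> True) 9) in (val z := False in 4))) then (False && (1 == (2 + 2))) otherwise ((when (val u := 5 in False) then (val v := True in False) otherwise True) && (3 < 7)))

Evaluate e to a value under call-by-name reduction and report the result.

Answer: true

Derivation:
step 0: (if (3 == (let x = ((\y.true) 9) in (let z = false in 4))) then (false && (1 == (2 + 2))) else ((if (let u = 5 in false) then (let v = true in false) else true) && (3 < 7)))
step 1: [let@0.1] (if (3 == (let z = false in 4)) then (false && (1 == (2 + 2))) else ((if (let u = 5 in false) then (let v = true in false) else true) && (3 < 7)))
step 2: [let@0.1] (if (3 == 4) then (false && (1 == (2 + 2))) else ((if (let u = 5 in false) then (let v = true in false) else true) && (3 < 7)))
step 3: [delta@0] (if false then (false && (1 == (2 + 2))) else ((if (let u = 5 in false) then (let v = true in false) else true) && (3 < 7)))
step 4: [if@root] ((if (let u = 5 in false) then (let v = true in false) else true) && (3 < 7))
step 5: [let@0.0] ((if false then (let v = true in false) else true) && (3 < 7))
step 6: [if@0] (true && (3 < 7))
step 7: [delta@1] (true && true)
step 8: [delta@root] true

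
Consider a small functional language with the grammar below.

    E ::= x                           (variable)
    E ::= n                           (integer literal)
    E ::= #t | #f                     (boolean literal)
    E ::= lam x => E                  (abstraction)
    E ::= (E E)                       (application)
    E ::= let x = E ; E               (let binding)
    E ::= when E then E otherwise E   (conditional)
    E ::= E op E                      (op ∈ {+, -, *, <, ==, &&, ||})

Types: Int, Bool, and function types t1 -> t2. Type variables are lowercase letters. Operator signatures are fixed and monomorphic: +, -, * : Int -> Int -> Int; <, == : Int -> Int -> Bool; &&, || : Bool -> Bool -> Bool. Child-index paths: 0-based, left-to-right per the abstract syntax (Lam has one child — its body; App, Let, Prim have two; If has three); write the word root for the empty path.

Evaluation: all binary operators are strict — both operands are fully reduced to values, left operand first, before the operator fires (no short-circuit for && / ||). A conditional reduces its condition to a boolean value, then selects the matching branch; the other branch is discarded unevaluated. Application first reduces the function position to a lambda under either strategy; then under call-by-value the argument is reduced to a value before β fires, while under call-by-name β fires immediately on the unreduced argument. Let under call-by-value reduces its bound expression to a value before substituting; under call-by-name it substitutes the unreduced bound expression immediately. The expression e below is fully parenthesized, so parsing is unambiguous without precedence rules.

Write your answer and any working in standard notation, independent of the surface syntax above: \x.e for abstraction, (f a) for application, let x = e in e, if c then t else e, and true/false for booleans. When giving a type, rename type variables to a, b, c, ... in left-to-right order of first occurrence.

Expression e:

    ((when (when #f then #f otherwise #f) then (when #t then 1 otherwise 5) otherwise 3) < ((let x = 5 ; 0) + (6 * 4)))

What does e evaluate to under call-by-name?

Trace:
step 0: ((if (if false then false else false) then (if true then 1 else 5) else 3) < ((let x = 5 in 0) + (6 * 4)))
step 1: [if@0.0] ((if false then (if true then 1 else 5) else 3) < ((let x = 5 in 0) + (6 * 4)))
step 2: [if@0] (3 < ((let x = 5 in 0) + (6 * 4)))
step 3: [let@1.0] (3 < (0 + (6 * 4)))
step 4: [delta@1.1] (3 < (0 + 24))
step 5: [delta@1] (3 < 24)
step 6: [delta@root] true

Answer: true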